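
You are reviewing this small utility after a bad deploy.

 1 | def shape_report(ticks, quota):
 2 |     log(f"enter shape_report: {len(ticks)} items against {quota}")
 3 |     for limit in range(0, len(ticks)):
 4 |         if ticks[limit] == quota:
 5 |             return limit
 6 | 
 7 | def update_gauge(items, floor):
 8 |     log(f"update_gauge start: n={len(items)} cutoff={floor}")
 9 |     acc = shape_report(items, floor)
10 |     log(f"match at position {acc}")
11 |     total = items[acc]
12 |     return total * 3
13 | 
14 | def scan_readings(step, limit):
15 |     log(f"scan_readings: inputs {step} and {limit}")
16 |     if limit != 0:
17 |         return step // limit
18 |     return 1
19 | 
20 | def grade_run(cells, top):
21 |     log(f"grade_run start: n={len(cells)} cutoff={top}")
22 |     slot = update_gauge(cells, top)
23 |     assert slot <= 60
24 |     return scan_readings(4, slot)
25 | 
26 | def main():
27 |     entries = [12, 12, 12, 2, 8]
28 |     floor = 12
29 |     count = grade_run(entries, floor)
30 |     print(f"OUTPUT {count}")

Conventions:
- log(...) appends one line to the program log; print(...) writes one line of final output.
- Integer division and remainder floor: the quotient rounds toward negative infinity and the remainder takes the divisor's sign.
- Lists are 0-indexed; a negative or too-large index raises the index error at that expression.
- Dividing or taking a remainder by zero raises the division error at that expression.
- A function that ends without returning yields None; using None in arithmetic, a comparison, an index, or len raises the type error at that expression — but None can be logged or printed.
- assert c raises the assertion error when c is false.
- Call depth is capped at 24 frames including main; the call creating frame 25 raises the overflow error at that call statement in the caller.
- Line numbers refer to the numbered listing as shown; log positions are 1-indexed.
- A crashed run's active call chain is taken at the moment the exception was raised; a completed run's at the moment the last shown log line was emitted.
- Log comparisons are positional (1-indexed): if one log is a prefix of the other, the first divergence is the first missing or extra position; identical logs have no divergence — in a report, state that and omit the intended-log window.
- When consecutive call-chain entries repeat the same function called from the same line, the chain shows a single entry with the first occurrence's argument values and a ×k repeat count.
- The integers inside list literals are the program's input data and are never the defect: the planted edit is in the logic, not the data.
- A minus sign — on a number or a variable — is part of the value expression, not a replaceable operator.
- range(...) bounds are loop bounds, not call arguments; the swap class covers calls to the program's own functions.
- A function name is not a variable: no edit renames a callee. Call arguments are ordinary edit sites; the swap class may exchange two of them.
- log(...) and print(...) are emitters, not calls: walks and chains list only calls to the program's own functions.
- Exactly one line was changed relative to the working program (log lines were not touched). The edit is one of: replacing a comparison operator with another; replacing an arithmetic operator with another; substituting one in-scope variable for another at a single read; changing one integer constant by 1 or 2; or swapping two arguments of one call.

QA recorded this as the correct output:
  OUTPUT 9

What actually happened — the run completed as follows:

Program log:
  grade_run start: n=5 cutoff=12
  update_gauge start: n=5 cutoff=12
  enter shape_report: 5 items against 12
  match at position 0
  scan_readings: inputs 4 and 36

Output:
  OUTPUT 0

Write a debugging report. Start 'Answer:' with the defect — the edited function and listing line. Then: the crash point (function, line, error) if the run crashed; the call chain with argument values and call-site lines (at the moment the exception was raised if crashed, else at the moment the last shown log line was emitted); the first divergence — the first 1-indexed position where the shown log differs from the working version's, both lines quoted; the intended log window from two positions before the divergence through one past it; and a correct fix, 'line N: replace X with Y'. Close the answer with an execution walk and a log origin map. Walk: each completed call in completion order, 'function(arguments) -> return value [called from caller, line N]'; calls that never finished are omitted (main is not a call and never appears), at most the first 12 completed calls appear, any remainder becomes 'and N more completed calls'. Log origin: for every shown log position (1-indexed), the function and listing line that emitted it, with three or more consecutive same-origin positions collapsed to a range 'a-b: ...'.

Answer: the defect is in grade_run at line 24.
Key observation: At log position 5 the runs split — shown 'scan_readings: inputs 4 and 36', but the working version logs 'scan_readings: inputs 36 and 4'.
Call chain: main -> grade_run([12, 12, 12, 2, 8], 12) (called at line 29) -> scan_readings(4, 36) (called at line 24).
First divergence: position 5 — the shown line 'scan_readings: inputs 4 and 36' should read 'scan_readings: inputs 36 and 4'.
Intended log window:
  3: enter shape_report: 5 items against 12
  4: match at position 0
  5: scan_readings: inputs 36 and 4
Execution walk:
  shape_report([12, 12, 12, 2, 8], 12) -> 0  [called from update_gauge, line 9]
  update_gauge([12, 12, 12, 2, 8], 12) -> 36  [called from grade_run, line 22]
  scan_readings(4, 36) -> 0  [called from grade_run, line 24]
  grade_run([12, 12, 12, 2, 8], 12) -> 0  [called from main, line 29]
Log origin:
  1: from grade_run, line 21
  2: from update_gauge, line 8
  3: from shape_report, line 2
  4: from update_gauge, line 10
  5: from scan_readings, line 15
A correct fix: line 24: replace `scan_readings(4, slot)` with `scan_readings(slot, 4)`.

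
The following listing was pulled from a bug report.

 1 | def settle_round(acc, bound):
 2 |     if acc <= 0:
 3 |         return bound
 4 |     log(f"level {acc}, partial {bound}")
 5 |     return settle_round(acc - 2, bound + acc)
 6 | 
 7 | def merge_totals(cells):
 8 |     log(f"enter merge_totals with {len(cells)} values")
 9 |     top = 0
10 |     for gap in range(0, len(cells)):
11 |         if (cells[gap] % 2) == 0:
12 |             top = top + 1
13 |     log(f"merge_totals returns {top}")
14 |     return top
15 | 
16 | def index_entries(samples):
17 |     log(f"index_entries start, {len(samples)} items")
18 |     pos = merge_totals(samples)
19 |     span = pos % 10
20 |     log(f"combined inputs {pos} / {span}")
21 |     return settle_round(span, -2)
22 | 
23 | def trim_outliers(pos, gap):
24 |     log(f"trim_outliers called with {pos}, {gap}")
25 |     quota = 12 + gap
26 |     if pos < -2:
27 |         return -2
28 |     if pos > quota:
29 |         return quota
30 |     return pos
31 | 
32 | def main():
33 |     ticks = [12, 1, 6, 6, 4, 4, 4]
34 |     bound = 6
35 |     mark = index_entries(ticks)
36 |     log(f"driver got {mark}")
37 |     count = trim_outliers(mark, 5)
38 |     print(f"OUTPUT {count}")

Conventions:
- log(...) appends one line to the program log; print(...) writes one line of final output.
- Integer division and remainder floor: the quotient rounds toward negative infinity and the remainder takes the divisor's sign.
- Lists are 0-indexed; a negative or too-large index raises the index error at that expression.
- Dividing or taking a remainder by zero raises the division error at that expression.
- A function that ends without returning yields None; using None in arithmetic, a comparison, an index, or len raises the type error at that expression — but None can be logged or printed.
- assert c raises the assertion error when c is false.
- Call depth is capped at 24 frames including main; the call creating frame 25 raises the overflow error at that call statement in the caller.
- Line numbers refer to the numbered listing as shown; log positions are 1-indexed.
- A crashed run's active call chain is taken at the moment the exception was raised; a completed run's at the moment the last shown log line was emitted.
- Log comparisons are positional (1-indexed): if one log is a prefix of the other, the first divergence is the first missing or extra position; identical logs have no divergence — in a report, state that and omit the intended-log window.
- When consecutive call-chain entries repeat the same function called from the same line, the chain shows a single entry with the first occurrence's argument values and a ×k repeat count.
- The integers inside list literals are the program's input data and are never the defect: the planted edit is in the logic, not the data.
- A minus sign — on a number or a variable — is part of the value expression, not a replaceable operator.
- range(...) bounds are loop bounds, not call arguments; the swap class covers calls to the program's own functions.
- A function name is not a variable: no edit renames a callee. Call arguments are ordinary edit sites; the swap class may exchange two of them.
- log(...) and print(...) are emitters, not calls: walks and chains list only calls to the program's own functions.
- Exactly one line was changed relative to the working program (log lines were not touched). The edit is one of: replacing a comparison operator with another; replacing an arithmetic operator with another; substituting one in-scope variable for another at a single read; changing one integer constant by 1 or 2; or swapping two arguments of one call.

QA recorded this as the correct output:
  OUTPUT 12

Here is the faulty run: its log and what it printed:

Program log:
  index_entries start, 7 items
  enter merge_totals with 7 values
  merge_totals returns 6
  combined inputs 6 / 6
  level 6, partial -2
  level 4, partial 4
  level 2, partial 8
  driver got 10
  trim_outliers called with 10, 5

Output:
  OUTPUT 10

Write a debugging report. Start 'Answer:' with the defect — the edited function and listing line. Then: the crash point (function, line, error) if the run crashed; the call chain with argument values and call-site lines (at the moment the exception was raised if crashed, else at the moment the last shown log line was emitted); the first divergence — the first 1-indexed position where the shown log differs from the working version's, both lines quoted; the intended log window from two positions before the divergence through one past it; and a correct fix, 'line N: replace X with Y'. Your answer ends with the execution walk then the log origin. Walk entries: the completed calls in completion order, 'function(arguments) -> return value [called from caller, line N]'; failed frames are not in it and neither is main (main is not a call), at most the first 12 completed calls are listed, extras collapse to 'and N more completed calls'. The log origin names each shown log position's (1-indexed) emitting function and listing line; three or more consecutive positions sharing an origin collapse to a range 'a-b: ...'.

Answer: the defect is in index_entries at line 21.
Key fact: Position 5 is the first bad log line: 'level 6, partial -2' should read 'level 6, partial 0'.
Call chain: main -> trim_outliers(10, 5) (called at line 37).
First divergence: at position 5 the run shows 'level 6, partial -2' where the working version logs 'level 6, partial 0'.
Intended log window:
  3: merge_totals returns 6
  4: combined inputs 6 / 6
  5: level 6, partial 0
  6: level 4, partial 6
Execution walk:
  merge_totals([12, 1, 6, 6, 4, 4, 4]) -> 6  [called from index_entries, line 18]
  settle_round(0, 10) -> 10  [called from settle_round, line 5]
  settle_round(2, 8) -> 10  [called from settle_round, line 5]
  settle_round(4, 4) -> 10  [called from settle_round, line 5]
  settle_round(6, -2) -> 10  [called from index_entries, line 21]
  index_entries([12, 1, 6, 6, 4, 4, 4]) -> 10  [called from main, line 35]
  trim_outliers(10, 5) -> 10  [called from main, line 37]
Log line origins:
  1 — index_entries, line 17
  2 — merge_totals, line 8
  3 — merge_totals, line 13
  4 — index_entries, line 20
  5-7 — settle_round, line 4
  8 — main, line 36
  9 — trim_outliers, line 24
A correct fix: line 21: replace `-2` with `0`.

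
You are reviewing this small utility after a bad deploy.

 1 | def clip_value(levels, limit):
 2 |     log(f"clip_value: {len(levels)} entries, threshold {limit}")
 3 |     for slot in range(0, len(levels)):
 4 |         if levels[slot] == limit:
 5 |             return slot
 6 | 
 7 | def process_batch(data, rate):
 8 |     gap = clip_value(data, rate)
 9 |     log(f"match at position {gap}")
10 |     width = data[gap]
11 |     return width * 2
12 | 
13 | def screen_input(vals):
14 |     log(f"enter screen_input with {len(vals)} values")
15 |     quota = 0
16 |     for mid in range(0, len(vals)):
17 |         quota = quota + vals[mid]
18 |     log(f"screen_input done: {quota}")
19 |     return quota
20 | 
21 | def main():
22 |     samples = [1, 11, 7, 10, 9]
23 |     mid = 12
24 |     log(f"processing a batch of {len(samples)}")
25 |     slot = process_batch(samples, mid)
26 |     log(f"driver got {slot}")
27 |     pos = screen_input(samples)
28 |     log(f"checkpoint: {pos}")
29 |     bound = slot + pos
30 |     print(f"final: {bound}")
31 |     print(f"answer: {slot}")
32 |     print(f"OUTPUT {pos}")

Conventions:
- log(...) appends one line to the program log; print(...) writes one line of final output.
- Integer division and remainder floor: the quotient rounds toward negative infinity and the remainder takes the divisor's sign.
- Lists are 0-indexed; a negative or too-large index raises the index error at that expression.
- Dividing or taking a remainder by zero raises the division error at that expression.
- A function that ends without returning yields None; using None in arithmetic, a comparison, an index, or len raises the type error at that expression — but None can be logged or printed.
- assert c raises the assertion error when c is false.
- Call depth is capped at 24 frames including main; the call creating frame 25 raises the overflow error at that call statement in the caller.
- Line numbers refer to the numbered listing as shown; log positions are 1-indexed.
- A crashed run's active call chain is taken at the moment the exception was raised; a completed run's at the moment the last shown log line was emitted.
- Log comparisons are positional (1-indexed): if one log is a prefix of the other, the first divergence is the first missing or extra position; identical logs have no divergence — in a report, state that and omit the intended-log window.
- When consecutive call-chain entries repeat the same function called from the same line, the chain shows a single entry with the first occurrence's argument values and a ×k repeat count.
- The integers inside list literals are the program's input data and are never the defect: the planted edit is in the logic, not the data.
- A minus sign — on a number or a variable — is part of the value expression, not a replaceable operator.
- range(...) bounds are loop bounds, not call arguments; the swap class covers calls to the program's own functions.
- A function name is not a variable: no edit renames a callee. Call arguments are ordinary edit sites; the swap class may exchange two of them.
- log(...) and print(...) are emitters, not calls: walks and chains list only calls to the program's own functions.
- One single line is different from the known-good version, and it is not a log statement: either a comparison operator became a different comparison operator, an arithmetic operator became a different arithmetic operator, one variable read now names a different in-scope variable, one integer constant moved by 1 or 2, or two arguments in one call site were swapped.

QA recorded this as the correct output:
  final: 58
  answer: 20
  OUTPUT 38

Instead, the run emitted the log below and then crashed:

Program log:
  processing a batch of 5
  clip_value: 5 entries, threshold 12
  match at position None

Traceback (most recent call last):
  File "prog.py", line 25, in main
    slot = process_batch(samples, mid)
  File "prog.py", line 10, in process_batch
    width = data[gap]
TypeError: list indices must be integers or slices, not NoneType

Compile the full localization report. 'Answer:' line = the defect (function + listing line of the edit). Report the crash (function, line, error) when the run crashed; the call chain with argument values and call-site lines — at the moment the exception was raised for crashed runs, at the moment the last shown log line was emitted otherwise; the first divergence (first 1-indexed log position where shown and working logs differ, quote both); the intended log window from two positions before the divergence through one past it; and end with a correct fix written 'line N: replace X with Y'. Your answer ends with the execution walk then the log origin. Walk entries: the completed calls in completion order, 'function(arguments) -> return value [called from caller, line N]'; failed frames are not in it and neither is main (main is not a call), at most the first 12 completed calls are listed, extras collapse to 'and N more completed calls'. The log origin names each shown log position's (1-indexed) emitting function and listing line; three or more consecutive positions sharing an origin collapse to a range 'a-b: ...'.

Answer: the defect is in main at line 23.
Key fact: Everything matches until log position 2, which reads 'clip_value: 5 entries, threshold 12' in place of 'clip_value: 5 entries, threshold 10'.
Crash: process_batch, line 10, TypeError.
Call chain: main -> process_batch([1, 11, 7, 10, 9], 12) (called at line 25).
First divergence: position 2 — the shown line 'clip_value: 5 entries, threshold 12' should read 'clip_value: 5 entries, threshold 10'.
Intended log window:
  1: processing a batch of 5
  2: clip_value: 5 entries, threshold 10
  3: match at position 3
Execution walk:
  clip_value([1, 11, 7, 10, 9], 12) -> None  [called from process_batch, line 8]
Log origins:
  1: emitted by main (line 24)
  2: emitted by clip_value (line 2)
  3: emitted by process_batch (line 9)
A correct fix: line 23: replace `12` with `10`.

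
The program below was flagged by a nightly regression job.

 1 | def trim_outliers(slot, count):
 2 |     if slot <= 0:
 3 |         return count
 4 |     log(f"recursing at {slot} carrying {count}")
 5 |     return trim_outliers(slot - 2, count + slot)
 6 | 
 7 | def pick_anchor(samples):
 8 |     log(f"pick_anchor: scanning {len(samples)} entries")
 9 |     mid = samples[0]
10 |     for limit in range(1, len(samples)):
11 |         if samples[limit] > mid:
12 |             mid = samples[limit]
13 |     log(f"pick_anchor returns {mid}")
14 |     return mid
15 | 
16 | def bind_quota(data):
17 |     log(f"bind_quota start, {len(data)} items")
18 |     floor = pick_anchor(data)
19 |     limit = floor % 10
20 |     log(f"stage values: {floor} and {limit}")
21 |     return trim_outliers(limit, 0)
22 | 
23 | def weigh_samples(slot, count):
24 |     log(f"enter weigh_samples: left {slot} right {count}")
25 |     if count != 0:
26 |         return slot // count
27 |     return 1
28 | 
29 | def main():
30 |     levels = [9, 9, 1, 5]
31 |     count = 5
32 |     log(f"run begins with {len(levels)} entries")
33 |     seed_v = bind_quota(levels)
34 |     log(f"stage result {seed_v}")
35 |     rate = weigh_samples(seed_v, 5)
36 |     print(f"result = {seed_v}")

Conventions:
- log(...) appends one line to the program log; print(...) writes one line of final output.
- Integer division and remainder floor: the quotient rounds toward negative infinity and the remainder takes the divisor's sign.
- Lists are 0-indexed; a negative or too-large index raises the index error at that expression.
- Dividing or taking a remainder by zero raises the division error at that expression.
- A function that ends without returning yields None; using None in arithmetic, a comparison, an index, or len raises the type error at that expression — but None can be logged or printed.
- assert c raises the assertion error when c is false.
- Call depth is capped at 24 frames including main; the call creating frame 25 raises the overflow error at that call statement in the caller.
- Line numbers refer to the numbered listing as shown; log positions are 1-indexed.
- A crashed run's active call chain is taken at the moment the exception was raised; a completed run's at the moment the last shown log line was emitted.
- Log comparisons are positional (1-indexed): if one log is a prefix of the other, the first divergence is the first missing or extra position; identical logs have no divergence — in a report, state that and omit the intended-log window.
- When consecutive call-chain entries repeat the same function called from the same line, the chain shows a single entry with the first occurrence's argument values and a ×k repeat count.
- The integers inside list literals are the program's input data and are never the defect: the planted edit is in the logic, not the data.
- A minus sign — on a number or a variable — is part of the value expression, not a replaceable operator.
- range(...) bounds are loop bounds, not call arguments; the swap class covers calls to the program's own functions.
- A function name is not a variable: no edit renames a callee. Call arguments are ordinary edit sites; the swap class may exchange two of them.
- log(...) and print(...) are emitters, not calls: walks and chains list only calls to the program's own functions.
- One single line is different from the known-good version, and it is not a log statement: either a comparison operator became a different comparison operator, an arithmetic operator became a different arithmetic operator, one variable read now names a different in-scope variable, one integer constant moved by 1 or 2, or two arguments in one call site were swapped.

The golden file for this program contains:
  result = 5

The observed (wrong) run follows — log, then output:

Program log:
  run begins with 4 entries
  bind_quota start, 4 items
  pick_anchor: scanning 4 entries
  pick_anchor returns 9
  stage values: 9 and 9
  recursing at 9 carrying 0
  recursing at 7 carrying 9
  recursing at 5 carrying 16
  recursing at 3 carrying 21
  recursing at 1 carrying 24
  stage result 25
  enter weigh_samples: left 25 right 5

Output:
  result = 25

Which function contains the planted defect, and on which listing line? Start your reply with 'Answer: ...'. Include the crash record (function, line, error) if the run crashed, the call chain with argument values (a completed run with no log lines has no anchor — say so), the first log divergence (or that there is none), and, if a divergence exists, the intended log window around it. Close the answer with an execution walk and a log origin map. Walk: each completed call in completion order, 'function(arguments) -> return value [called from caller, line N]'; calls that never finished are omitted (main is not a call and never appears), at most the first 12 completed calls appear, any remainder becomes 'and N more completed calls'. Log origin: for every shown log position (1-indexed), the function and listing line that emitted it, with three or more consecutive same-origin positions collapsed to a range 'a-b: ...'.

Answer: the defect is in main at line 36.
Key fact: Every logged value matches the working version; the printed result is what differs.
Call chain: main -> weigh_samples(25, 5) (called at line 35).
First divergence: there is none — every log position agrees.
Execution walk:
  pick_anchor([9, 9, 1, 5]) -> 9  [called from bind_quota, line 18]
  trim_outliers(-1, 25) -> 25  [called from trim_outliers, line 5]
  trim_outliers(1, 24) -> 25  [called from trim_outliers, line 5]
  trim_outliers(3, 21) -> 25  [called from trim_outliers, line 5]
  trim_outliers(5, 16) -> 25  [called from trim_outliers, line 5]
  trim_outliers(7, 9) -> 25  [called from trim_outliers, line 5]
  trim_outliers(9, 0) -> 25  [called from bind_quota, line 21]
  bind_quota([9, 9, 1, 5]) -> 25  [called from main, line 33]
  weigh_samples(25, 5) -> 5  [called from main, line 35]
Log origins:
  1: from main, line 32
  2: from bind_quota, line 17
  3: from pick_anchor, line 8
  4: from pick_anchor, line 13
  5: from bind_quota, line 20
  6-10: from trim_outliers, line 4
  11: from main, line 34
  12: from weigh_samples, line 24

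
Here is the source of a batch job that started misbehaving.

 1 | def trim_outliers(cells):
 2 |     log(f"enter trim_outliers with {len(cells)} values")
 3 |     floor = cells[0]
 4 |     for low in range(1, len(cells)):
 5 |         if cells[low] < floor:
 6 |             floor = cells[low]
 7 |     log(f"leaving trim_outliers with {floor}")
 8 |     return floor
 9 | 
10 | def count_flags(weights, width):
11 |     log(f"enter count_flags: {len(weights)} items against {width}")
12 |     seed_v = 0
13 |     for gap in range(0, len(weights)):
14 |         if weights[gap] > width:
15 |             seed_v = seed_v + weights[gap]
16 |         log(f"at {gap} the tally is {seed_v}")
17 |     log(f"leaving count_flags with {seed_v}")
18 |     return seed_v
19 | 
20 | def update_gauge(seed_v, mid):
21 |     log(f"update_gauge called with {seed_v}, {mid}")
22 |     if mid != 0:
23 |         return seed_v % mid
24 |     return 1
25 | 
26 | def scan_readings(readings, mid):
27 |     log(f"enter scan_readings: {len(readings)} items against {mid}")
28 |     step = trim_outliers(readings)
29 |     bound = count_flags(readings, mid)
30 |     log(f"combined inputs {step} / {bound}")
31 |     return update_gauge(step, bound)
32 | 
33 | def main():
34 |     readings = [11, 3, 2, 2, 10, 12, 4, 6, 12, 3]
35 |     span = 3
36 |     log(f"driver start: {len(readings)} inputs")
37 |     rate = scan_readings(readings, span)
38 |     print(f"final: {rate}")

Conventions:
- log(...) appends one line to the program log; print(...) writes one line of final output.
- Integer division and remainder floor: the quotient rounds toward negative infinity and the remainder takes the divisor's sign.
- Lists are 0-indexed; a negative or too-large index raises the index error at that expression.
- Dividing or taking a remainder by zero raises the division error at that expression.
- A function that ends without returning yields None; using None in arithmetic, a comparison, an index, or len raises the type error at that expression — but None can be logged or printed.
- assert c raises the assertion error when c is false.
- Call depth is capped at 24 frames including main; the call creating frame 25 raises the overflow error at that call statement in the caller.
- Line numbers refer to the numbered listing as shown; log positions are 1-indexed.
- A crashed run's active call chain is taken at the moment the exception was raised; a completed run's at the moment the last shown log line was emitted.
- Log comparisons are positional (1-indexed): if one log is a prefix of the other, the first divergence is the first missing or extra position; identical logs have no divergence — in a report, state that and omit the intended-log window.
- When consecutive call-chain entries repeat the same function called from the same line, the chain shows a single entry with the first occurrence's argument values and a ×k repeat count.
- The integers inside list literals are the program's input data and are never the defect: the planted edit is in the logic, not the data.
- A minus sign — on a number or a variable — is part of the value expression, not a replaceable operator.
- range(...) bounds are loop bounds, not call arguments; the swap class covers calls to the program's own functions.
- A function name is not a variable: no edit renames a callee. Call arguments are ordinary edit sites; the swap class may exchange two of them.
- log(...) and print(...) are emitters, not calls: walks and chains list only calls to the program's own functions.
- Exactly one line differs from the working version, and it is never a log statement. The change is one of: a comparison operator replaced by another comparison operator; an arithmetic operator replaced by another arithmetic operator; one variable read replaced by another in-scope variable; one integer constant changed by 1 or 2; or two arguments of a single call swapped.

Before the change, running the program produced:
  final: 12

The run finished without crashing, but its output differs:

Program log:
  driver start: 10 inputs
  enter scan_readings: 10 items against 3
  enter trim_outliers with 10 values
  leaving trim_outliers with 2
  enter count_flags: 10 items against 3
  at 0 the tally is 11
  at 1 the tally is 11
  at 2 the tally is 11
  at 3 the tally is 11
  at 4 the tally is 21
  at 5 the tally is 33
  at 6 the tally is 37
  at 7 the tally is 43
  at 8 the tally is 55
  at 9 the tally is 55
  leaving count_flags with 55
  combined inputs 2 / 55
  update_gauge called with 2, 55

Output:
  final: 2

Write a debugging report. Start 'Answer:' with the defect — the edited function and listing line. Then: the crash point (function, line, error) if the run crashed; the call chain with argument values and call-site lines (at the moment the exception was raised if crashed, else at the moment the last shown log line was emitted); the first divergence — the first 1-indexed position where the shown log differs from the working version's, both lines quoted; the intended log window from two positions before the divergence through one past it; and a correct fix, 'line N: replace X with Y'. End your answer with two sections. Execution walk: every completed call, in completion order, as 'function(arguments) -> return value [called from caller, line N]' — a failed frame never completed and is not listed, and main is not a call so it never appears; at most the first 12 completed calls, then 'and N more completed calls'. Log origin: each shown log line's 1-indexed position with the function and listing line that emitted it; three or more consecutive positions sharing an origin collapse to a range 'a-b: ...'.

Answer: the defect is in trim_outliers at line 5.
Key observation: Everything matches until log position 4, which reads 'leaving trim_outliers with 2' in place of 'leaving trim_outliers with 12'.
Call chain: main -> scan_readings([11, 3, 2, 2, 10, 12, 4, 6, 12, 3], 3) (called at line 37) -> update_gauge(2, 55) (called at line 31).
First divergence: position 4; shown 'leaving trim_outliers with 2' vs intended 'leaving trim_outliers with 12'.
Intended log window:
  2: enter scan_readings: 10 items against 3
  3: enter trim_outliers with 10 values
  4: leaving trim_outliers with 12
  5: enter count_flags: 10 items against 3
Execution walk:
  trim_outliers([11, 3, 2, 2, 10, 12, 4, 6, 12, 3]) -> 2  [called from scan_readings, line 28]
  count_flags([11, 3, 2, 2, 10, 12, 4, 6, 12, 3], 3) -> 55  [called from scan_readings, line 29]
  update_gauge(2, 55) -> 2  [called from scan_readings, line 31]
  scan_readings([11, 3, 2, 2, 10, 12, 4, 6, 12, 3], 3) -> 2  [called from main, line 37]
Log line origins:
  1: logged in main at line 36
  2: logged in scan_readings at line 27
  3: logged in trim_outliers at line 2
  4: logged in trim_outliers at line 7
  5: logged in count_flags at line 11
  6-15: logged in count_flags at line 16
  16: logged in count_flags at line 17
  17: logged in scan_readings at line 30
  18: logged in update_gauge at line 21
A correct fix: line 5: replace `<` with `>`.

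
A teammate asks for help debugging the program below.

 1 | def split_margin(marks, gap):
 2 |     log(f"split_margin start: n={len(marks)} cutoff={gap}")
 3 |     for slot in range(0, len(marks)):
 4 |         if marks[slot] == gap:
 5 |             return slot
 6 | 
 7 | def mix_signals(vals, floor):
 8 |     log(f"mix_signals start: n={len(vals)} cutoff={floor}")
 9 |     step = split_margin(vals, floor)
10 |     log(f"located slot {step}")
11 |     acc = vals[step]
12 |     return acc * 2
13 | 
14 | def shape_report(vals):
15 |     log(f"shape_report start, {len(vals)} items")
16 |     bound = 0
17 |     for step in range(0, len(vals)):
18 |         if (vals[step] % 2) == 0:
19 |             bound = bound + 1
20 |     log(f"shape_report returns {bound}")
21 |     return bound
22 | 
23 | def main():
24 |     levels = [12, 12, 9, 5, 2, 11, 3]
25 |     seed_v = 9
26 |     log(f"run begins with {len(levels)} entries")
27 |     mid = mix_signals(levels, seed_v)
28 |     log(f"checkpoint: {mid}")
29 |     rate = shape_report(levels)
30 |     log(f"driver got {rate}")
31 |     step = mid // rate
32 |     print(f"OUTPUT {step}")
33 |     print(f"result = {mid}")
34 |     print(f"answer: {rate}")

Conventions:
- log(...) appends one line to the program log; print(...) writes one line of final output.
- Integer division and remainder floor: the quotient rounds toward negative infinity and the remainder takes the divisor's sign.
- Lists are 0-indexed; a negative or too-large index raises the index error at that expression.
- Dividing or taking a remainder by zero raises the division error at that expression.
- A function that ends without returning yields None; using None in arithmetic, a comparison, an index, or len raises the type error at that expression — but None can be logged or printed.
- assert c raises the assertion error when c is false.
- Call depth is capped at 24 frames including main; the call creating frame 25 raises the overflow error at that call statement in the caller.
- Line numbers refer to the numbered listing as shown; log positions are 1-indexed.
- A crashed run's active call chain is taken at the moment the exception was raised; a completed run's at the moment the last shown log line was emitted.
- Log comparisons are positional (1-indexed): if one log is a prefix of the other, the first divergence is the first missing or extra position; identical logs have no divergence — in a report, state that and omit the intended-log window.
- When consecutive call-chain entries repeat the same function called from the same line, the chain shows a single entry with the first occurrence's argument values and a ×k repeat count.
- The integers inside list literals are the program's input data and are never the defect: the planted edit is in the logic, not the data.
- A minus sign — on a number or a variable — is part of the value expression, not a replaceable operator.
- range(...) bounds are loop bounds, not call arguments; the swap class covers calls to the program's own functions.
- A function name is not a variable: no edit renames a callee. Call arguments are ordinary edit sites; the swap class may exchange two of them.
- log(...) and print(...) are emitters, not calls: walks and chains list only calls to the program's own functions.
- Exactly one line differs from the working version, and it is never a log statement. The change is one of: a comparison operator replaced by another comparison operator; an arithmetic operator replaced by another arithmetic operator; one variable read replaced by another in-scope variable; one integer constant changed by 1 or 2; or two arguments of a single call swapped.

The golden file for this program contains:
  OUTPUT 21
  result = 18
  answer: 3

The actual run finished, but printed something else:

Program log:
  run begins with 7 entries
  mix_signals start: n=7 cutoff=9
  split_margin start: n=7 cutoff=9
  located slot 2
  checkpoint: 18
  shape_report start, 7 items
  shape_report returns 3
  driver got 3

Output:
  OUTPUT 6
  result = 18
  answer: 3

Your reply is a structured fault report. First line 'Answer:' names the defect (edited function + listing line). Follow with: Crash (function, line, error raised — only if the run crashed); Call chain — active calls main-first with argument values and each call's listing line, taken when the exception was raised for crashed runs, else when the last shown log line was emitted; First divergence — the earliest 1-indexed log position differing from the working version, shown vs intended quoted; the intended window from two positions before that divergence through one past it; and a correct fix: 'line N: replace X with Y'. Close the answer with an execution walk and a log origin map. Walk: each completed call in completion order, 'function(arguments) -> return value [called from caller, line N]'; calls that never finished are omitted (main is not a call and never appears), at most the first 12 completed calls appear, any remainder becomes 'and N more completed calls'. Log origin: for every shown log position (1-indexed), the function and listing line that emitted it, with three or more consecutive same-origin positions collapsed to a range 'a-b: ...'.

Answer: the defect is in main at line 31.
Key observation: Nothing in the log betrays the bug — only the output does.
Call chain: main.
First divergence: there is none — every log position agrees.
Execution walk:
  split_margin([12, 12, 9, 5, 2, 11, 3], 9) -> 2  [called from mix_signals, line 9]
  mix_signals([12, 12, 9, 5, 2, 11, 3], 9) -> 18  [called from main, line 27]
  shape_report([12, 12, 9, 5, 2, 11, 3]) -> 3  [called from main, line 29]
Log origin:
  1: emitted by main (line 26)
  2: emitted by mix_signals (line 8)
  3: emitted by split_margin (line 2)
  4: emitted by mix_signals (line 10)
  5: emitted by main (line 28)
  6: emitted by shape_report (line 15)
  7: emitted by shape_report (line 20)
  8: emitted by main (line 30)
A correct fix: line 31: replace `//` with `+`.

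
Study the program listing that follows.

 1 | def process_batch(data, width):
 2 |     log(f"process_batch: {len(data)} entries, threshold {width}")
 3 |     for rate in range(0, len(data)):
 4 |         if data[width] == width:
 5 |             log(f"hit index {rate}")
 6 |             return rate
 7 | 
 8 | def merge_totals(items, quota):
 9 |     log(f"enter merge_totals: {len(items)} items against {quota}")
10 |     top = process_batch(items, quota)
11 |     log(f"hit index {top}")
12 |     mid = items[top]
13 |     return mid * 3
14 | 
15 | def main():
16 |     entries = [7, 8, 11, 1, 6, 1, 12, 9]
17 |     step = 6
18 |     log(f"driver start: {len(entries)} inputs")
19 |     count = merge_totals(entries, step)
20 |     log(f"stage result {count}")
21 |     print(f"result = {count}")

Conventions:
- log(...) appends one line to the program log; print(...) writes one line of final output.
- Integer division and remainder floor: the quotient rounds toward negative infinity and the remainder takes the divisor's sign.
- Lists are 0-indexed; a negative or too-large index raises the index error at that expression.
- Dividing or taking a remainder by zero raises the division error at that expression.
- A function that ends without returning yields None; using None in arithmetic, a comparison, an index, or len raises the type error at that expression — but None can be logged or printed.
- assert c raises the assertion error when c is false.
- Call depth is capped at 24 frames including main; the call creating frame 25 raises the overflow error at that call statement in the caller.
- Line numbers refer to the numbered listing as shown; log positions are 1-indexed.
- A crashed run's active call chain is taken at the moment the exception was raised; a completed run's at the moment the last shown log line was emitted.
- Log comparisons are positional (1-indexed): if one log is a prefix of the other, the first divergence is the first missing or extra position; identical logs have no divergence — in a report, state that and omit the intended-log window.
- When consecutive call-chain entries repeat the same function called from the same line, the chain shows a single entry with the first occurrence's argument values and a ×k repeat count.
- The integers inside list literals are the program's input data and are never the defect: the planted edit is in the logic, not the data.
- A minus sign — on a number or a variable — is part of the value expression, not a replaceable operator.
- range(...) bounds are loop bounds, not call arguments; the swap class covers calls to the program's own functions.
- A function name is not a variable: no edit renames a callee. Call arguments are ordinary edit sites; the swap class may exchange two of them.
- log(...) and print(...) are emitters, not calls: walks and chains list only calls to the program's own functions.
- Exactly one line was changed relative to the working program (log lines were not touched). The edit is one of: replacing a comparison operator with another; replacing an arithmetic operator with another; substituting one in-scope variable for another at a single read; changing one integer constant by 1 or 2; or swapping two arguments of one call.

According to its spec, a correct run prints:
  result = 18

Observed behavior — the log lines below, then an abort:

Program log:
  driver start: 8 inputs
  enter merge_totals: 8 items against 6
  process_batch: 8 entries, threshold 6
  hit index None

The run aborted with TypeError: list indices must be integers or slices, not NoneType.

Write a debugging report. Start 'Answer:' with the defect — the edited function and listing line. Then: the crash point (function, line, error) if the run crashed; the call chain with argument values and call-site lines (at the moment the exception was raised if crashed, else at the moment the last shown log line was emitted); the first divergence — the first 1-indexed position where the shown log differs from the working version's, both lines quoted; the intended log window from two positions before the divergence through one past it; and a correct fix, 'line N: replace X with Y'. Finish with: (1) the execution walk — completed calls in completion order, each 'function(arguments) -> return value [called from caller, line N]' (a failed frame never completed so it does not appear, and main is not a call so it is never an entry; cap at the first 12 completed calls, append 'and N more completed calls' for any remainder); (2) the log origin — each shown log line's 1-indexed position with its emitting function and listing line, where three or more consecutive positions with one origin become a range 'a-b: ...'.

Answer: the defect is in process_batch at line 4.
Key fact: At log position 4 the runs split — shown 'hit index None', but the working version logs 'hit index 4'.
Crash: merge_totals, line 12, TypeError.
Call chain: main -> merge_totals([7, 8, 11, 1, 6, 1, 12, 9], 6) (called at line 19).
First divergence: position 4 — shown 'hit index None', intended 'hit index 4'.
Intended log window:
  2: enter merge_totals: 8 items against 6
  3: process_batch: 8 entries, threshold 6
  4: hit index 4
  5: hit index 4
Execution walk:
  process_batch([7, 8, 11, 1, 6, 1, 12, 9], 6) -> None  [called from merge_totals, line 10]
Log origins:
  1: emitted by main (line 18)
  2: emitted by merge_totals (line 9)
  3: emitted by process_batch (line 2)
  4: emitted by merge_totals (line 11)
A correct fix: line 4: replace `data[width]` with `data[rate]`.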